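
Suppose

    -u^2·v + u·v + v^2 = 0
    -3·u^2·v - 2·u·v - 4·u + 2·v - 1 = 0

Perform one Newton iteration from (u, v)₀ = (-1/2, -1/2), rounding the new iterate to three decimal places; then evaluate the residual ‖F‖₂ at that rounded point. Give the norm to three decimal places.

At (-1/2, -1/2): F = (0.625, -0.125).
Jacobian J = [[-2·u·v + v, -u^2 + u + 2·v], [-6·u·v - 2·v - 4, -3·u^2 - 2·u + 2]].
At the point, J = [[-1.000, -1.750], [-4.500, 2.250]] (det J = -10.125).
Solving J·Δ = −F gives Δ = (0.117, 0.290).
Then the next iterate is (u, v)₁ = (-0.383, -0.210).
Re-evaluating at (-0.383, -0.210): F = (0.15533, 0.04355), so ‖F‖₂ = 0.161.

0.161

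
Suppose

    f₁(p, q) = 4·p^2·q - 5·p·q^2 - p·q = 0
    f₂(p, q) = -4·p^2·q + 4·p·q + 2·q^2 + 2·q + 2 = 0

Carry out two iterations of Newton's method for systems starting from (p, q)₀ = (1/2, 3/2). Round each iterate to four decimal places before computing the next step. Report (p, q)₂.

(0.9705, -0.6627)

At (1/2, 3/2): F = (-4.8750, 11.0000).
Jacobian J = [[8·p·q - 5·q^2 - q, 4·p^2 - 10·p·q - p], [-8·p·q + 4·q, -4·p^2 + 4·p + 4·q + 2]].
At the point, J = [[-6.7500, -7.0000], [0.0000, 9.0000]] (det J = -60.7500).
Solving J·Δ = −F gives Δ = (0.5453, -1.2222).
Then the next iterate is (p, q)₁ = (1.0453, 0.2778).
Round to (1.0453, 0.2778) and repeat: F = (0.520427, 2.657328), J = [[1.659411, 0.421465], [-1.211875, 2.921792]].
Δ = (-0.0748, -0.9405), so (p, q)₂ = (0.9705, -0.6627).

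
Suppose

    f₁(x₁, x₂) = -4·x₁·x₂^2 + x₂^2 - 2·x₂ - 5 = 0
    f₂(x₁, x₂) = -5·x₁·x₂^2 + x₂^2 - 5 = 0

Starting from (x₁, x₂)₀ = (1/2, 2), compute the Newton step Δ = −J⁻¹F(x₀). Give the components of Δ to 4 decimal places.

(0.5000, -3.5000)

At (1/2, 2): F = (-13.0000, -11.0000).
Jacobian J = [[-4·x₂^2, -8·x₁·x₂ + 2·x₂ - 2], [-5·x₂^2, -10·x₁·x₂ + 2·x₂]].
At the point, J = [[-16.0000, -6.0000], [-20.0000, -6.0000]] (det J = -24.0000).
Solving J·Δ = −F gives Δ = (0.5000, -3.5000).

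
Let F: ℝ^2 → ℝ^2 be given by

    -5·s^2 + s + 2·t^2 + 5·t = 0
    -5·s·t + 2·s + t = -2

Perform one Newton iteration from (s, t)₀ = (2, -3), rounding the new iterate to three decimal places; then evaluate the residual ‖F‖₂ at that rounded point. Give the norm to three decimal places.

At (2, -3): F = (-15.000, 33.000).
Jacobian J = [[-10·s + 1, 4·t + 5], [-5·t + 2, -5·s + 1]].
At the point, J = [[-19.000, -7.000], [17.000, -9.000]] (det J = 290.000).
Solving J·Δ = −F gives Δ = (-1.262, 1.283).
Then the next iterate is (s, t)₁ = (0.738, -1.717).
Re-evaluating at (0.738, -1.717): F = (-4.67404, 8.09473), so ‖F‖₂ = 9.347.

9.347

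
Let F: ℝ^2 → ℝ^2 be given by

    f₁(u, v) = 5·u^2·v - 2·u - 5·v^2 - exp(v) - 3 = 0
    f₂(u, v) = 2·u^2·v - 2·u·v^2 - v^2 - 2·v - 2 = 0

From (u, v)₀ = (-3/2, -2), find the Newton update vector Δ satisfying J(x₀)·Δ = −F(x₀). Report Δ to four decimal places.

(0.7304, 0.7130)

At (-3/2, -2): F = (-42.635335, 1.0000).
Jacobian J = [[10·u·v - 2, 5·u^2 - 10·v - exp(v)], [4·u·v - 2·v^2, 2·u^2 - 4·u·v - 2·v - 2]].
At the point, J = [[28.0000, 31.114665], [4.0000, -5.5000]] (det J = -278.458659).
Solving J·Δ = −F gives Δ = (0.7304, 0.7130).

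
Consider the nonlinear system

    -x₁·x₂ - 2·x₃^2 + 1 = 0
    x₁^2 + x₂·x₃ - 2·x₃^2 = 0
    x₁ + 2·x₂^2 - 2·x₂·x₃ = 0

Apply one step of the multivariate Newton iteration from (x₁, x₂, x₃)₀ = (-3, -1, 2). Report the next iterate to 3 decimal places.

At (-3, -1, 2): F = (-10.000, -1.000, 3.000).
Jacobian J = [[-x₂, -x₁, -4·x₃], [2·x₁, x₃, x₂ - 4·x₃], [1, 4·x₂ - 2·x₃, -2·x₂]].
At the point, J = [[1.000, 3.000, -8.000], [-6.000, 2.000, -9.000], [1.000, -8.000, 2.000]] (det J = -427.000).
Solving J·Δ = −F gives Δ = (1.379, 0.307, -0.963).
Then the next iterate is (x₁, x₂, x₃)₁ = (-1.621, -0.693, 1.037).

(-1.621, -0.693, 1.037)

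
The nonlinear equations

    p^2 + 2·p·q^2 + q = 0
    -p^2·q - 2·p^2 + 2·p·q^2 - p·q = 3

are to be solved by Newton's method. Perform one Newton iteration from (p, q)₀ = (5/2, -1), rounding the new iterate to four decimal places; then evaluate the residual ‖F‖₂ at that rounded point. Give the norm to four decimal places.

At (5/2, -1): F = (10.2500, -1.7500).
Jacobian J = [[2·p + 2·q^2, 4·p·q + 1], [-2·p·q - 4·p + 2·q^2 - q, -p^2 + 4·p·q - p]].
At the point, J = [[7.0000, -9.0000], [-2.0000, -18.7500]] (det J = -149.2500).
Solving J·Δ = −F gives Δ = (-1.3932, 0.0553).
Then the next iterate is (p, q)₁ = (1.1068, -0.9447).
Re-evaluating at (1.1068, -0.9447): F = (2.255851, -1.271610), so ‖F‖₂ = 2.5896.

2.5896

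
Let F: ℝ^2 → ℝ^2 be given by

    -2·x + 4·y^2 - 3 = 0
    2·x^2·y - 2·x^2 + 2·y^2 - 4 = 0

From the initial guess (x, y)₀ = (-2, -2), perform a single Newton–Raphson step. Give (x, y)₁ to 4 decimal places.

At (-2, -2): F = (17.0000, -20.0000).
Jacobian J = [[-2, 8·y], [4·x·y - 4·x, 2·x^2 + 4·y]].
At the point, J = [[-2.0000, -16.0000], [24.0000, 0.0000]] (det J = 384.0000).
Solving J·Δ = −F gives Δ = (0.8333, 0.9583).
Then the next iterate is (x, y)₁ = (-1.1667, -1.0417).

(-1.1667, -1.0417)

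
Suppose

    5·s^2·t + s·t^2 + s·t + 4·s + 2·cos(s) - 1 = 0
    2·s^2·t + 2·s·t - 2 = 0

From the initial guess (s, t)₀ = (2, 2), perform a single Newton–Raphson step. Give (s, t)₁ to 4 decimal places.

At (2, 2): F = (58.167706, 22.0000).
Jacobian J = [[10·s·t + t^2 + t - 2·sin(s) + 4, 5·s^2 + 2·s·t + s], [4·s·t + 2·t, 2·s^2 + 2·s]].
At the point, J = [[48.181405, 30.0000], [20.0000, 12.0000]] (det J = -21.823138).
Solving J·Δ = −F gives Δ = (1.7418, -4.7364).
Then the next iterate is (s, t)₁ = (3.7418, -2.7364).

(3.7418, -2.7364)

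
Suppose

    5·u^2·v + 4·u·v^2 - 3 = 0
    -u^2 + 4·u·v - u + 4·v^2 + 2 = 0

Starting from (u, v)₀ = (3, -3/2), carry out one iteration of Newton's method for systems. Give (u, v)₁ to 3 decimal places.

(1.538, -2.513)

At (3, -3/2): F = (-43.500, -19.000).
Jacobian J = [[10·u·v + 4·v^2, 5·u^2 + 8·u·v], [-2·u + 4·v - 1, 4·u + 8·v]].
At the point, J = [[-36.000, 9.000], [-13.000, 0.000]] (det J = 117.000).
Solving J·Δ = −F gives Δ = (-1.462, -1.013).
Then the next iterate is (u, v)₁ = (1.538, -2.513).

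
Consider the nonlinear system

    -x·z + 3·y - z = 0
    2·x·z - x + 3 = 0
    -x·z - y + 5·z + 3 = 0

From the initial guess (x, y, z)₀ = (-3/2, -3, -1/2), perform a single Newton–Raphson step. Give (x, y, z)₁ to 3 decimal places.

(1.941, -0.441, -0.794)

At (-3/2, -3, -1/2): F = (-9.250, 6.000, 2.750).
Jacobian J = [[-z, 3, -x - 1], [2·z - 1, 0, 2·x], [-z, -1, -x + 5]].
At the point, J = [[0.500, 3.000, 0.500], [-2.000, 0.000, -3.000], [0.500, -1.000, 6.500]] (det J = 34.000).
Solving J·Δ = −F gives Δ = (3.441, 2.559, -0.294).
Then the next iterate is (x, y, z)₁ = (1.941, -0.441, -0.794).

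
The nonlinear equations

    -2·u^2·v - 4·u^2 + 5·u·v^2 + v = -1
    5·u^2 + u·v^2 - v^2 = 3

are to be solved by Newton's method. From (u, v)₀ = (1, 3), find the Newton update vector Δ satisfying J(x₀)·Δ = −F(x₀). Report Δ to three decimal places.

(-0.105, -1.254)

At (1, 3): F = (39.000, 2.000).
Jacobian J = [[-4·u·v - 8·u + 5·v^2, -2·u^2 + 10·u·v + 1], [10·u + v^2, 2·u·v - 2·v]].
At the point, J = [[25.000, 29.000], [19.000, 0.000]] (det J = -551.000).
Solving J·Δ = −F gives Δ = (-0.105, -1.254).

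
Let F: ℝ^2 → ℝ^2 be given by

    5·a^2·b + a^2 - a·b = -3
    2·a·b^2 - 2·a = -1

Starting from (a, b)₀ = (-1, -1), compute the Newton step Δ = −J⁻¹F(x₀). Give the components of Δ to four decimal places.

At (-1, -1): F = (-2.0000, 1.0000).
Jacobian J = [[10·a·b + 2·a - b, 5·a^2 - a], [2·b^2 - 2, 4·a·b]].
At the point, J = [[9.0000, 6.0000], [0.0000, 4.0000]] (det J = 36.0000).
Solving J·Δ = −F gives Δ = (0.3889, -0.2500).

(0.3889, -0.2500)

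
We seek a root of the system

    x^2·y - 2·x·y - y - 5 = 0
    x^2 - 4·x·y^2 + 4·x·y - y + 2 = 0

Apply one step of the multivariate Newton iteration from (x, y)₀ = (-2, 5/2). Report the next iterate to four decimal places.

(-1.5392, 1.7018)

At (-2, 5/2): F = (12.5000, 33.5000).
Jacobian J = [[2·x·y - 2·y, x^2 - 2·x - 1], [2·x - 4·y^2 + 4·y, -8·x·y + 4·x - 1]].
At the point, J = [[-15.0000, 7.0000], [-19.0000, 31.0000]] (det J = -332.0000).
Solving J·Δ = −F gives Δ = (0.4608, -0.7982).
Then the next iterate is (x, y)₁ = (-1.5392, 1.7018).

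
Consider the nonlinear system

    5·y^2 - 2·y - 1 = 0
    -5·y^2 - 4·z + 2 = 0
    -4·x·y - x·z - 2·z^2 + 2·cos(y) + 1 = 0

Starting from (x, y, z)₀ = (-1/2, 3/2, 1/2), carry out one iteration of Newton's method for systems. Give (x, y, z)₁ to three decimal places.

(0.265, 0.942, -0.221)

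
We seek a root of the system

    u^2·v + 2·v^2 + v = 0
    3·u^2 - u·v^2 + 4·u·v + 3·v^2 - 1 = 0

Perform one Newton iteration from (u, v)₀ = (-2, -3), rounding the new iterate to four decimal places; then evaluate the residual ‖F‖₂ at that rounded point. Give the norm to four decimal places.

At (-2, -3): F = (3.0000, 80.0000).
Jacobian J = [[2·u·v, u^2 + 4·v + 1], [6·u - v^2 + 4·v, -2·u·v + 4·u + 6·v]].
At the point, J = [[12.0000, -7.0000], [-33.0000, -38.0000]] (det J = -687.0000).
Solving J·Δ = −F gives Δ = (0.6492, 1.5415).
Then the next iterate is (u, v)₁ = (-1.3508, -1.4585).
Re-evaluating at (-1.3508, -1.4585): F = (0.134677, 21.609668), so ‖F‖₂ = 21.6101.

21.6101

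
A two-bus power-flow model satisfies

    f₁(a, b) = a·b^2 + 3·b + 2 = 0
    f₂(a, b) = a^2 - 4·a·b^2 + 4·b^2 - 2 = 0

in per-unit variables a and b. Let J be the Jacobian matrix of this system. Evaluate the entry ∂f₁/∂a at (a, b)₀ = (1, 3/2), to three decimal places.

2.250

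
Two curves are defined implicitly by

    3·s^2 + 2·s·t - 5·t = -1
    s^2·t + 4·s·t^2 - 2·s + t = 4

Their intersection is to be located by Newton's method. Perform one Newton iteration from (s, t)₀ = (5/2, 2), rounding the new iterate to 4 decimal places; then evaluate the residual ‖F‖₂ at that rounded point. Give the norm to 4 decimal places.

12.9709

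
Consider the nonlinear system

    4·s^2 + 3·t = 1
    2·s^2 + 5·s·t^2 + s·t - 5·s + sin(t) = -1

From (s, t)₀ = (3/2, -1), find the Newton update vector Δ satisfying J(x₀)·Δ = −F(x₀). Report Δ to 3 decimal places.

(-0.436, 0.076)

At (3/2, -1): F = (5.000, 3.15853).
Jacobian J = [[8·s, 3], [4·s + 5·t^2 + t - 5, 10·s·t + s + cos(t)]].
At the point, J = [[12.000, 3.000], [5.000, -12.95970]] (det J = -170.51637).
Solving J·Δ = −F gives Δ = (-0.436, 0.076).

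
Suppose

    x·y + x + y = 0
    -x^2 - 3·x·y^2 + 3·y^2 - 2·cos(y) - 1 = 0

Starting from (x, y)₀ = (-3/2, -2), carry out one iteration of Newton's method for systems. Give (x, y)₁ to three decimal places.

(-2.587, -0.826)

At (-3/2, -2): F = (-0.500, 27.58229).
Jacobian J = [[y + 1, x + 1], [-2·x - 3·y^2, -6·x·y + 6·y + 2·sin(y)]].
At the point, J = [[-1.000, -0.500], [-9.000, -31.81859]] (det J = 27.31859).
Solving J·Δ = −F gives Δ = (-1.087, 1.174).
Then the next iterate is (x, y)₁ = (-2.587, -0.826).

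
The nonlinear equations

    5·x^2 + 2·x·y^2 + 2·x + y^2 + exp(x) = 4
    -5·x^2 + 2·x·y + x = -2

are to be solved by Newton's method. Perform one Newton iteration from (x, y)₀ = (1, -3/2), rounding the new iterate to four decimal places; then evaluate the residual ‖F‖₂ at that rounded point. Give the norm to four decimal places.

3.3961

At (1, -3/2): F = (12.468282, -5.0000).
Jacobian J = [[10·x + 2·y^2 + exp(x) + 2, 4·x·y + 2·y], [-10·x + 2·y + 1, 2·x]].
At the point, J = [[19.218282, -9.0000], [-12.0000, 2.0000]] (det J = -69.563436).
Solving J·Δ = −F gives Δ = (-0.2884, 0.7695).
Then the next iterate is (x, y)₁ = (0.7116, -0.7305).
Re-evaluating at (0.7116, -0.7305): F = (3.285414, -0.859920), so ‖F‖₂ = 3.3961.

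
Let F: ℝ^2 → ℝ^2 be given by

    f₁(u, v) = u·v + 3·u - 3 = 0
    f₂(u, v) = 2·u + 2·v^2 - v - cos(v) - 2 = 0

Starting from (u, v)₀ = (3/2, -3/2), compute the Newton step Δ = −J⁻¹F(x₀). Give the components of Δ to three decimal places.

(-0.293, 0.793)

At (3/2, -3/2): F = (-0.750, 6.92926).
Jacobian J = [[v + 3, u], [2, 4·v + sin(v) - 1]].
At the point, J = [[1.500, 1.500], [2.000, -7.99749]] (det J = -14.99624).
Solving J·Δ = −F gives Δ = (-0.293, 0.793).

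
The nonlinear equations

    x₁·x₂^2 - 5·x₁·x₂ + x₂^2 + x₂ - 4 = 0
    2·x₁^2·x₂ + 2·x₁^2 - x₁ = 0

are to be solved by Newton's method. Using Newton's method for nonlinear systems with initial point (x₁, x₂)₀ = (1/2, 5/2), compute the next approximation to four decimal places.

At (1/2, 5/2): F = (1.6250, 1.2500).
Jacobian J = [[x₂^2 - 5·x₂, 2·x₁·x₂ - 5·x₁ + 2·x₂ + 1], [4·x₁·x₂ + 4·x₁ - 1, 2·x₁^2]].
At the point, J = [[-6.2500, 6.0000], [6.0000, 0.5000]] (det J = -39.1250).
Solving J·Δ = −F gives Δ = (-0.1709, -0.4489).
Then the next iterate is (x₁, x₂)₁ = (0.3291, 2.0511).

(0.3291, 2.0511)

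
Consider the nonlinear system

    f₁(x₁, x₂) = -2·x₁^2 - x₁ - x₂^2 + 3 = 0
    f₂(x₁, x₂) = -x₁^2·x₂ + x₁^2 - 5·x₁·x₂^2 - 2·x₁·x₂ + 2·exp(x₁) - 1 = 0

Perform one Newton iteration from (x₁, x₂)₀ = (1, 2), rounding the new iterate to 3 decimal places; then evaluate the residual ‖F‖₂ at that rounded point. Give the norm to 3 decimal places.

5.710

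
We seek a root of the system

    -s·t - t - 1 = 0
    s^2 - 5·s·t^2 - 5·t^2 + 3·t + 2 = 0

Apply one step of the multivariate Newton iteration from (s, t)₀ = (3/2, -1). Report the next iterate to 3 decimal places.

(0.897, -0.641)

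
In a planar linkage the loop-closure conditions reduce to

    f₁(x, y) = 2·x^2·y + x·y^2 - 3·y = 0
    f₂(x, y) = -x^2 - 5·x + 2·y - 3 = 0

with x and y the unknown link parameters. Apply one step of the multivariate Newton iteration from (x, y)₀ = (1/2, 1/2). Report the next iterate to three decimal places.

At (1/2, 1/2): F = (-1.125, -4.750).
Jacobian J = [[4·x·y + y^2, 2·x^2 + 2·x·y - 3], [-2·x - 5, 2]].
At the point, J = [[1.250, -2.000], [-6.000, 2.000]] (det J = -9.500).
Solving J·Δ = −F gives Δ = (-1.237, -1.336).
Then the next iterate is (x, y)₁ = (-0.737, -0.836).

(-0.737, -0.836)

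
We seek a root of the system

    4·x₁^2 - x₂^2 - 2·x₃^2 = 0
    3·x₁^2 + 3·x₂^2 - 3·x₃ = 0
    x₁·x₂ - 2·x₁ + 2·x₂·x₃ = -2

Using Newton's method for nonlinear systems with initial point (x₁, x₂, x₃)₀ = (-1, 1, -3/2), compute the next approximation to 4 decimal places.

(0.4000, 1.8500, 0.9000)

At (-1, 1, -3/2): F = (-1.5000, 10.5000, 0.0000).
Jacobian J = [[8·x₁, -2·x₂, -4·x₃], [6·x₁, 6·x₂, -3], [x₂ - 2, x₁ + 2·x₃, 2·x₂]].
At the point, J = [[-8.0000, -2.0000, 6.0000], [-6.0000, 6.0000, -3.0000], [-1.0000, -4.0000, 2.0000]] (det J = 150.0000).
Solving J·Δ = −F gives Δ = (1.4000, 0.8500, 2.4000).
Then the next iterate is (x₁, x₂, x₃)₁ = (0.4000, 1.8500, 0.9000).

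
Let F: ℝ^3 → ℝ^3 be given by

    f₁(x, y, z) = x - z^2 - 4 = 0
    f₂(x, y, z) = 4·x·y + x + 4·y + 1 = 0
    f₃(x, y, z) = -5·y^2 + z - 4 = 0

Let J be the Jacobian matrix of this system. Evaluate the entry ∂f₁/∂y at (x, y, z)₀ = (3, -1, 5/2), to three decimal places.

0.000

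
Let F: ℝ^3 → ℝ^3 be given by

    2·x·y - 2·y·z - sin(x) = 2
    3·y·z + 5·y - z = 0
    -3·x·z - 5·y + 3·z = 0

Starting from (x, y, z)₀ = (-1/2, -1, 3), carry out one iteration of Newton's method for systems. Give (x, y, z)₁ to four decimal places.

(-1.5497, -1.8207, -4.1224)

At (-1/2, -1, 3): F = (5.479426, -17.0000, 18.5000).
Jacobian J = [[2·y - cos(x), 2·x - 2·z, -2·y], [0, 3·z + 5, 3·y - 1], [-3·z, -5, -3·x + 3]].
At the point, J = [[-2.877583, -7.0000, 2.0000], [0.0000, 14.0000, -4.0000], [-9.0000, -5.0000, 4.5000]] (det J = -123.736050).
Solving J·Δ = −F gives Δ = (-1.0497, -0.8207, -7.1224).
Then the next iterate is (x, y, z)₁ = (-1.5497, -1.8207, -4.1224).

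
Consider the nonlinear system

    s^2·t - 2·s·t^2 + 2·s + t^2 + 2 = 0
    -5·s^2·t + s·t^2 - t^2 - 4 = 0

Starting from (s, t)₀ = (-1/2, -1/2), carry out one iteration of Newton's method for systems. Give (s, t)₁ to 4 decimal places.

(-2.3091, -1.7818)

At (-1/2, -1/2): F = (1.3750, -3.7500).
Jacobian J = [[2·s·t - 2·t^2 + 2, s^2 - 4·s·t + 2·t], [-10·s·t + t^2, -5·s^2 + 2·s·t - 2·t]].
At the point, J = [[2.0000, -1.7500], [-2.2500, 0.2500]] (det J = -3.4375).
Solving J·Δ = −F gives Δ = (-1.8091, -1.2818).
Then the next iterate is (s, t)₁ = (-2.3091, -1.7818).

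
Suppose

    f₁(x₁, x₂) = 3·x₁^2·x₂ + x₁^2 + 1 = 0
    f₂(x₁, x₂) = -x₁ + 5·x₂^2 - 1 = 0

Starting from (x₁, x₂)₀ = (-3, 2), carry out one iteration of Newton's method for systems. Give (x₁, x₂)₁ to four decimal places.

(-2.1562, 0.9422)

At (-3, 2): F = (64.0000, 22.0000).
Jacobian J = [[6·x₁·x₂ + 2·x₁, 3·x₁^2], [-1, 10·x₂]].
At the point, J = [[-42.0000, 27.0000], [-1.0000, 20.0000]] (det J = -813.0000).
Solving J·Δ = −F gives Δ = (0.8438, -1.0578).
Then the next iterate is (x₁, x₂)₁ = (-2.1562, 0.9422).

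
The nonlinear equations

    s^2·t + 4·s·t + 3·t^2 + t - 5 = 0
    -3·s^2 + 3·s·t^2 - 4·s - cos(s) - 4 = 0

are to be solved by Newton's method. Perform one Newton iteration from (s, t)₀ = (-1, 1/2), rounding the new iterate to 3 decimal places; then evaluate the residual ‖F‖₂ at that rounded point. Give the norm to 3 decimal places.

45.208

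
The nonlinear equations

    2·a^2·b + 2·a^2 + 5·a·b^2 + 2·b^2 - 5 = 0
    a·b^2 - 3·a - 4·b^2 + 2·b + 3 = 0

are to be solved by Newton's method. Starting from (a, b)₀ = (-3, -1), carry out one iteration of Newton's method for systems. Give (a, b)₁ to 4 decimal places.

At (-3, -1): F = (-18.0000, 3.0000).
Jacobian J = [[4·a·b + 4·a + 5·b^2, 2·a^2 + 10·a·b + 4·b], [b^2 - 3, 2·a·b - 8·b + 2]].
At the point, J = [[5.0000, 44.0000], [-2.0000, 16.0000]] (det J = 168.0000).
Solving J·Δ = −F gives Δ = (2.5000, 0.1250).
Then the next iterate is (a, b)₁ = (-0.5000, -0.8750).

(-0.5000, -0.8750)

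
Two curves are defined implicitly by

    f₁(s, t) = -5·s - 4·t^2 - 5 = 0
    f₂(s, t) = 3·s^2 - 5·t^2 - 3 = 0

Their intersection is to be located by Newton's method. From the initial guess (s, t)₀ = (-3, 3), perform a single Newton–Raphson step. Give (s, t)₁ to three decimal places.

At (-3, 3): F = (-26.000, -21.000).
Jacobian J = [[-5, -8·t], [6·s, -10·t]].
At the point, J = [[-5.000, -24.000], [-18.000, -30.000]] (det J = -282.000).
Solving J·Δ = −F gives Δ = (0.979, -1.287).
Then the next iterate is (s, t)₁ = (-2.021, 1.713).

(-2.021, 1.713)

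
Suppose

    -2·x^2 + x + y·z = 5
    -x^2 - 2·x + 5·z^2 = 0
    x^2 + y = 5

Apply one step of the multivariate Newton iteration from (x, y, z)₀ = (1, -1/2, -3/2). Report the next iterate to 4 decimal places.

(93.0625, -180.1250, -25.5000)

At (1, -1/2, -3/2): F = (-5.2500, 8.2500, -4.5000).
Jacobian J = [[-4·x + 1, z, y], [-2·x - 2, 0, 10·z], [2·x, 1, 0]].
At the point, J = [[-3.0000, -1.5000, -0.5000], [-4.0000, 0.0000, -15.0000], [2.0000, 1.0000, 0.0000]] (det J = 2.0000).
Solving J·Δ = −F gives Δ = (92.0625, -179.6250, -24.0000).
Then the next iterate is (x, y, z)₁ = (93.0625, -180.1250, -25.5000).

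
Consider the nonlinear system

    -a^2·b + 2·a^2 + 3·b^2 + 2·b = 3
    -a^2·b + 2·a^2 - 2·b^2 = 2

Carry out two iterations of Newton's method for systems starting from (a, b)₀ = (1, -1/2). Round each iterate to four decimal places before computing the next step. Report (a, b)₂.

At (1, -1/2): F = (-0.7500, 0.0000).
Jacobian J = [[-2·a·b + 4·a, -a^2 + 6·b + 2], [-2·a·b + 4·a, -a^2 - 4·b]].
At the point, J = [[5.0000, -2.0000], [5.0000, 1.0000]] (det J = 15.0000).
Solving J·Δ = −F gives Δ = (0.0500, -0.2500).
Then the next iterate is (a, b)₁ = (1.0500, -0.7500).
Round to (1.0500, -0.7500) and repeat: F = (0.219375, -0.093125), J = [[5.7750, -3.6025], [5.7750, 1.8975]].
Δ = (-0.0025, 0.0568), so (a, b)₂ = (1.0475, -0.6932).

(1.0475, -0.6932)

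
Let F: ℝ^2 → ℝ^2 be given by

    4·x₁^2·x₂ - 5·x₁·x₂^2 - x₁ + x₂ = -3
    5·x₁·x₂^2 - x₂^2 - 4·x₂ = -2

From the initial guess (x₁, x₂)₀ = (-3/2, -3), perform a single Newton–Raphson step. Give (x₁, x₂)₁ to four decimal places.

(-1.3068, -1.8552)

At (-3/2, -3): F = (42.0000, -62.5000).
Jacobian J = [[8·x₁·x₂ - 5·x₂^2 - 1, 4·x₁^2 - 10·x₁·x₂ + 1], [5·x₂^2, 10·x₁·x₂ - 2·x₂ - 4]].
At the point, J = [[-10.0000, -35.0000], [45.0000, 47.0000]] (det J = 1105.0000).
Solving J·Δ = −F gives Δ = (0.1932, 1.1448).
Then the next iterate is (x₁, x₂)₁ = (-1.3068, -1.8552).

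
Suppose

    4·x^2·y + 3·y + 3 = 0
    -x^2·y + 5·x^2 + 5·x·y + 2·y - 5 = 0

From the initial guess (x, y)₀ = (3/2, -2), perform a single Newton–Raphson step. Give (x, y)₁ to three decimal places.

At (3/2, -2): F = (-21.000, -8.250).
Jacobian J = [[8·x·y, 4·x^2 + 3], [-2·x·y + 10·x + 5·y, -x^2 + 5·x + 2]].
At the point, J = [[-24.000, 12.000], [11.000, 7.250]] (det J = -306.000).
Solving J·Δ = −F gives Δ = (-0.174, 1.402).
Then the next iterate is (x, y)₁ = (1.326, -0.598).

(1.326, -0.598)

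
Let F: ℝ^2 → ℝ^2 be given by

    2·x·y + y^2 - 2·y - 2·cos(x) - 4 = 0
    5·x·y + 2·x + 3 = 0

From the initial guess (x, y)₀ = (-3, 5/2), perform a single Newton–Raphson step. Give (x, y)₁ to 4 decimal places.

(1.2195, 3.8788)

At (-3, 5/2): F = (-15.770015, -40.5000).
Jacobian J = [[2·y + 2·sin(x), 2·x + 2·y - 2], [5·y + 2, 5·x]].
At the point, J = [[4.717760, -3.0000], [14.5000, -15.0000]] (det J = -27.266400).
Solving J·Δ = −F gives Δ = (4.2195, 1.3788).
Then the next iterate is (x, y)₁ = (1.2195, 3.8788).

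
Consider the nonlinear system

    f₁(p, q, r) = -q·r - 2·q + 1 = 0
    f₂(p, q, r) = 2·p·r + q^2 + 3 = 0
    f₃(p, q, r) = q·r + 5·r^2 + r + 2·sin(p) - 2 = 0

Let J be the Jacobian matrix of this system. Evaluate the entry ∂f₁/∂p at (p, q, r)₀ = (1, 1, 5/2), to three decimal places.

∂f₁/∂p = 0.
At (1, 1, 5/2) this is 0.000.

0.000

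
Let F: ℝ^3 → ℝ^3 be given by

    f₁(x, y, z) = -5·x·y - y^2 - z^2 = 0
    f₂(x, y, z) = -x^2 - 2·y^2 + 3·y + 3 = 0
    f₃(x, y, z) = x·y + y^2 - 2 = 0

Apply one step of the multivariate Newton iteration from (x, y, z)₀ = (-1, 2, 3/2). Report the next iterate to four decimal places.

(-1.0000, 2.0000, 2.7500)

At (-1, 2, 3/2): F = (3.7500, 0.0000, 0.0000).
Jacobian J = [[-5·y, -5·x - 2·y, -2·z], [-2·x, -4·y + 3, 0], [y, x + 2·y, 0]].
At the point, J = [[-10.0000, 1.0000, -3.0000], [2.0000, -5.0000, 0.0000], [2.0000, 3.0000, 0.0000]] (det J = -48.0000).
Solving J·Δ = −F gives Δ = (0.0000, 0.0000, 1.2500).
Then the next iterate is (x, y, z)₁ = (-1.0000, 2.0000, 2.7500).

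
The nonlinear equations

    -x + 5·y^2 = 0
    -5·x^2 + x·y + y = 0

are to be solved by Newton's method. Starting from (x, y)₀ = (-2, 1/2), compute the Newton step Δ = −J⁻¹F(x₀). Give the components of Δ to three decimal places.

(0.978, -0.454)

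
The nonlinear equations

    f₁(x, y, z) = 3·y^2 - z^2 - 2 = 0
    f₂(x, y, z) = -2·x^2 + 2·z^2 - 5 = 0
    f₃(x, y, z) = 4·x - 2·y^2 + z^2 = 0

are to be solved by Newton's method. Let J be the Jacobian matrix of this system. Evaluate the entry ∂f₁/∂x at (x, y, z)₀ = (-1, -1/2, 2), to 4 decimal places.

∂f₁/∂x = 0.
At (-1, -1/2, 2) this is 0.0000.

0.0000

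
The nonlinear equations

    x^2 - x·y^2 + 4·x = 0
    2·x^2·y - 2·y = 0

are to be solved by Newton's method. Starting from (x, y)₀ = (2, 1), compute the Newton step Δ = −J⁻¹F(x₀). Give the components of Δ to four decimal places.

(-1.1351, 0.5135)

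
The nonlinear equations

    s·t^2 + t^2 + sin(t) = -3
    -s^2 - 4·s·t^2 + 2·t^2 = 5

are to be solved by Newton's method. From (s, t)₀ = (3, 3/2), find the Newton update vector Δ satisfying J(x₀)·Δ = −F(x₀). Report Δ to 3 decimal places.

At (3, 3/2): F = (12.99749, -36.500).
Jacobian J = [[t^2, 2·s·t + 2·t + cos(t)], [-2·s - 4·t^2, -8·s·t + 4·t]].
At the point, J = [[2.250, 12.07074], [-15.000, -30.000]] (det J = 113.56106).
Solving J·Δ = −F gives Δ = (-0.446, -0.994).

(-0.446, -0.994)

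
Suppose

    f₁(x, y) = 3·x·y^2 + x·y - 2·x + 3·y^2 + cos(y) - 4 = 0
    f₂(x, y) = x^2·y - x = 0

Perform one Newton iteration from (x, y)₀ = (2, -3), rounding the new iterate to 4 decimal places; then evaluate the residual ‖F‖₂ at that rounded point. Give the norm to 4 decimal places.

At (2, -3): F = (66.010008, -14.0000).
Jacobian J = [[3·y^2 + y - 2, 6·x·y + x + 6·y - sin(y)], [2·x·y - 1, x^2]].
At the point, J = [[22.0000, -51.858880], [-13.0000, 4.0000]] (det J = -586.165440).
Solving J·Δ = −F gives Δ = (-0.7881, 0.9385).
Then the next iterate is (x, y)₁ = (1.2119, -2.0615).
Re-evaluating at (1.2119, -2.0615): F = (18.806902, -4.239628), so ‖F‖₂ = 19.2788.

19.2788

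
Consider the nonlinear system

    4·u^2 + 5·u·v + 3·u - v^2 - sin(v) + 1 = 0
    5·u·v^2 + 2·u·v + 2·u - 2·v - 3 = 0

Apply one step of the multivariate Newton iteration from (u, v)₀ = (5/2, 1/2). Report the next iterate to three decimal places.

(0.973, 0.491)

At (5/2, 1/2): F = (39.02057, 6.625).
Jacobian J = [[8·u + 5·v + 3, 5·u - 2·v - cos(v)], [5·v^2 + 2·v + 2, 10·u·v + 2·u - 2]].
At the point, J = [[25.500, 10.62242], [4.250, 15.500]] (det J = 350.10473).
Solving J·Δ = −F gives Δ = (-1.527, -0.009).
Then the next iterate is (u, v)₁ = (0.973, 0.491).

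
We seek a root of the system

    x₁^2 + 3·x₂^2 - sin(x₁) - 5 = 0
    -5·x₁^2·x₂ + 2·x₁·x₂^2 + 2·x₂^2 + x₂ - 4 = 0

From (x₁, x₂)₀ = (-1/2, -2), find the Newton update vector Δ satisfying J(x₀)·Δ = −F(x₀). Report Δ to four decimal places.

At (-1/2, -2): F = (7.729426, 0.5000).
Jacobian J = [[2·x₁ - cos(x₁), 6·x₂], [-10·x₁·x₂ + 2·x₂^2, -5·x₁^2 + 4·x₁·x₂ + 4·x₂ + 1]].
At the point, J = [[-1.877583, -12.0000], [-2.0000, -4.2500]] (det J = -16.020274).
Solving J·Δ = −F gives Δ = (-1.6760, 0.9064).

(-1.6760, 0.9064)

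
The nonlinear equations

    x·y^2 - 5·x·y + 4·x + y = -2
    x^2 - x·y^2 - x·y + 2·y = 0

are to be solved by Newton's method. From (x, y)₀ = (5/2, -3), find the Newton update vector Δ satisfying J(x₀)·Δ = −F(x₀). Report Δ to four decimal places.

(-1.6064, 0.9065)

At (5/2, -3): F = (69.0000, -14.7500).
Jacobian J = [[y^2 - 5·y + 4, 2·x·y - 5·x + 1], [2·x - y^2 - y, -2·x·y - x + 2]].
At the point, J = [[28.0000, -26.5000], [-1.0000, 14.5000]] (det J = 379.5000).
Solving J·Δ = −F gives Δ = (-1.6064, 0.9065).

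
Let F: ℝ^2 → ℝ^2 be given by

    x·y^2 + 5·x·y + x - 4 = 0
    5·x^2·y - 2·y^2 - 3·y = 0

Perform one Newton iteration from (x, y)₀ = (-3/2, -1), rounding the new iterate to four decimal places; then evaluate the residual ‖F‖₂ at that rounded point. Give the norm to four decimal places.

3.3088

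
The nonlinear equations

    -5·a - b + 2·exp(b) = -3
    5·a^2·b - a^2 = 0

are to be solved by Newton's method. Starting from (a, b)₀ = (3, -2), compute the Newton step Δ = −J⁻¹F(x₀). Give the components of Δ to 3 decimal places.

At (3, -2): F = (-9.72933, -99.000).
Jacobian J = [[-5, 2·exp(b) - 1], [10·a·b - 2·a, 5·a^2]].
At the point, J = [[-5.000, -0.72933], [-66.000, 45.000]] (det J = -273.13574).
Solving J·Δ = −F gives Δ = (-1.867, -0.539).

(-1.867, -0.539)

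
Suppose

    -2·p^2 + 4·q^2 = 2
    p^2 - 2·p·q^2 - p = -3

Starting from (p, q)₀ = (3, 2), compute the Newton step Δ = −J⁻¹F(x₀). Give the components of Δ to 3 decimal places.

(-1.000, -0.500)

At (3, 2): F = (-4.000, -15.000).
Jacobian J = [[-4·p, 8·q], [2·p - 2·q^2 - 1, -4·p·q]].
At the point, J = [[-12.000, 16.000], [-3.000, -24.000]] (det J = 336.000).
Solving J·Δ = −F gives Δ = (-1.000, -0.500).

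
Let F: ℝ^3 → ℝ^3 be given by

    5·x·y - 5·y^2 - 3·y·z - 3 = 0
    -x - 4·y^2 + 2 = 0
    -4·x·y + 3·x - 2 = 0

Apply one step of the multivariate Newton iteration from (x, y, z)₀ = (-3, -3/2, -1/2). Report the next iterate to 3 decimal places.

(-0.500, -0.958, 2.153)

At (-3, -3/2, -1/2): F = (6.000, -4.000, -29.000).
Jacobian J = [[5·y, 5·x - 10·y - 3·z, -3·y], [-1, -8·y, 0], [-4·y + 3, -4·x, 0]].
At the point, J = [[-7.500, 1.500, 4.500], [-1.000, 12.000, 0.000], [9.000, 12.000, 0.000]] (det J = -540.000).
Solving J·Δ = −F gives Δ = (2.500, 0.542, 2.653).
Then the next iterate is (x, y, z)₁ = (-0.500, -0.958, 2.153).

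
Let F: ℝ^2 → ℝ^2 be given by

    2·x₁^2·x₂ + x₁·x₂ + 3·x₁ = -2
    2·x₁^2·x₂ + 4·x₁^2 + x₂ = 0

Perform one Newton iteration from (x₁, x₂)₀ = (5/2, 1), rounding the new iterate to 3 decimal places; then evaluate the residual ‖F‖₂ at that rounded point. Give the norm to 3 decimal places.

13.854

At (5/2, 1): F = (24.500, 38.500).
Jacobian J = [[4·x₁·x₂ + x₂ + 3, 2·x₁^2 + x₁], [4·x₁·x₂ + 8·x₁, 2·x₁^2 + 1]].
At the point, J = [[14.000, 15.000], [30.000, 13.500]] (det J = -261.000).
Solving J·Δ = −F gives Δ = (-0.945, -0.751).
Then the next iterate is (x₁, x₂)₁ = (1.555, 0.249).
Re-evaluating at (1.555, 0.249): F = (8.25637, 11.12528), so ‖F‖₂ = 13.854.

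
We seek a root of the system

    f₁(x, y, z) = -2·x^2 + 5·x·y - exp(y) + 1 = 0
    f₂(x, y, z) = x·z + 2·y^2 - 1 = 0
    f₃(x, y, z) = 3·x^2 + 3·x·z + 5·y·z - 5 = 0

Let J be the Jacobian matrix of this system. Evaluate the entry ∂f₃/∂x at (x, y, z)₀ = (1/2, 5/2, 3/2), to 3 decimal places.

7.500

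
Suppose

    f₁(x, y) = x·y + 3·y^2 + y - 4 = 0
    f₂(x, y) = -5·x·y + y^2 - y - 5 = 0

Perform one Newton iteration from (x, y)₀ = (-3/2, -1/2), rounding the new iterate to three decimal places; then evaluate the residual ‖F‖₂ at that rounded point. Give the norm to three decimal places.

74.834

At (-3/2, -1/2): F = (-3.000, -8.000).
Jacobian J = [[y, x + 6·y + 1], [-5·y, -5·x + 2·y - 1]].
At the point, J = [[-0.500, -3.500], [2.500, 5.500]] (det J = 6.000).
Solving J·Δ = −F gives Δ = (7.417, -1.917).
Then the next iterate is (x, y)₁ = (5.917, -2.417).
Re-evaluating at (5.917, -2.417): F = (-3.19272, 74.76583), so ‖F‖₂ = 74.834.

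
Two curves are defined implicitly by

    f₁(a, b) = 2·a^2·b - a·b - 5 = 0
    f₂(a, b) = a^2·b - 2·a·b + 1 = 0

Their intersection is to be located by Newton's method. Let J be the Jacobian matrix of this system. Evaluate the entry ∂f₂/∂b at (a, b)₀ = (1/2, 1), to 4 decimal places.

-0.7500

∂f₂/∂b = a^2 - 2·a.
At (1/2, 1) this is -0.7500.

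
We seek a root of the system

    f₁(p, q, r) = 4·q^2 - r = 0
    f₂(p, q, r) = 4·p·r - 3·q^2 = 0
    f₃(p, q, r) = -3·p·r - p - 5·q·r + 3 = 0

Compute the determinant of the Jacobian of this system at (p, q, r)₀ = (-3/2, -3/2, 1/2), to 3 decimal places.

J = [[0, 8·q, -1], [4·r, -6·q, 4·p], [-3·r - 1, -5·r, -3·p - 5·q]].
At the point, J = [[0.000, -12.000, -1.000], [2.000, 9.000, -6.000], [-2.500, -2.500, 12.000]].
det J = 90.500.

90.500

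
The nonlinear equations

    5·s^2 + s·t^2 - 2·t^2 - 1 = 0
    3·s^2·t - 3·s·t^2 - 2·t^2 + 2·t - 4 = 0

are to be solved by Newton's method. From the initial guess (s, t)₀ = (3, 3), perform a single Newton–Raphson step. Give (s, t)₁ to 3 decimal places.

(1.838, 1.720)

At (3, 3): F = (53.000, -16.000).
Jacobian J = [[10·s + t^2, 2·s·t - 4·t], [6·s·t - 3·t^2, 3·s^2 - 6·s·t - 4·t + 2]].
At the point, J = [[39.000, 6.000], [27.000, -37.000]] (det J = -1605.000).
Solving J·Δ = −F gives Δ = (-1.162, -1.280).
Then the next iterate is (s, t)₁ = (1.838, 1.720).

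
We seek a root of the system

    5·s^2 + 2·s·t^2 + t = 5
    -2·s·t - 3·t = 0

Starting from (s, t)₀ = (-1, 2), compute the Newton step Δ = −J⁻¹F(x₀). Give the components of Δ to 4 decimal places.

(-0.3077, -0.7692)

At (-1, 2): F = (-6.0000, -2.0000).
Jacobian J = [[10·s + 2·t^2, 4·s·t + 1], [-2·t, -2·s - 3]].
At the point, J = [[-2.0000, -7.0000], [-4.0000, -1.0000]] (det J = -26.0000).
Solving J·Δ = −F gives Δ = (-0.3077, -0.7692).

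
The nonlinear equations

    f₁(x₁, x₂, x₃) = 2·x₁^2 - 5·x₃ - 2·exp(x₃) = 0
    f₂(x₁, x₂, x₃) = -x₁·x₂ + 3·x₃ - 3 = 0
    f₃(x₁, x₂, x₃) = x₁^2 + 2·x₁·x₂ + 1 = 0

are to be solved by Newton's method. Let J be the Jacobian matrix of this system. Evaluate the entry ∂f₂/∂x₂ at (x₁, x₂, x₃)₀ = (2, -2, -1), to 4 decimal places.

-2.0000

∂f₂/∂x₂ = -x₁.
At (2, -2, -1) this is -2.0000.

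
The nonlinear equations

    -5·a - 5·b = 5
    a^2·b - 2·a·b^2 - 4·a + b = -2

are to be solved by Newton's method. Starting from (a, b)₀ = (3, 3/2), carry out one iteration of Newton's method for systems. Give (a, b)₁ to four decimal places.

At (3, 3/2): F = (-27.5000, -8.5000).
Jacobian J = [[-5, -5], [2·a·b - 2·b^2 - 4, a^2 - 4·a·b + 1]].
At the point, J = [[-5.0000, -5.0000], [0.5000, -8.0000]] (det J = 42.5000).
Solving J·Δ = −F gives Δ = (-4.1765, -1.3235).
Then the next iterate is (a, b)₁ = (-1.1765, 0.1765).

(-1.1765, 0.1765)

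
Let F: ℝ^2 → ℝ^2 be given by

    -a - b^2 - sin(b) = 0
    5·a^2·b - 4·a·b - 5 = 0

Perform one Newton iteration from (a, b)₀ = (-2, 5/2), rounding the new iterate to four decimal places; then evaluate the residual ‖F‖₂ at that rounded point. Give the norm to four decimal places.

16.4544

At (-2, 5/2): F = (-4.848472, 65.0000).
Jacobian J = [[-1, -2·b - cos(b)], [10·a·b - 4·b, 5·a^2 - 4·a]].
At the point, J = [[-1.0000, -4.198856], [-60.0000, 28.0000]] (det J = -279.931383).
Solving J·Δ = −F gives Δ = (0.4900, -1.2714).
Then the next iterate is (a, b)₁ = (-1.5100, 1.2286).
Re-evaluating at (-1.5100, 1.2286): F = (-0.941478, 16.427398), so ‖F‖₂ = 16.4544.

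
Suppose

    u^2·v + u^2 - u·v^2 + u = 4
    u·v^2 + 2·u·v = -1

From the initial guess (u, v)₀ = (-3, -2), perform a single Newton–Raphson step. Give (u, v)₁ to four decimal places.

(-1.8333, -2.1667)

At (-3, -2): F = (-4.0000, 1.0000).
Jacobian J = [[2·u·v + 2·u - v^2 + 1, u^2 - 2·u·v], [v^2 + 2·v, 2·u·v + 2·u]].
At the point, J = [[3.0000, -3.0000], [0.0000, 6.0000]] (det J = 18.0000).
Solving J·Δ = −F gives Δ = (1.1667, -0.1667).
Then the next iterate is (u, v)₁ = (-1.8333, -2.1667).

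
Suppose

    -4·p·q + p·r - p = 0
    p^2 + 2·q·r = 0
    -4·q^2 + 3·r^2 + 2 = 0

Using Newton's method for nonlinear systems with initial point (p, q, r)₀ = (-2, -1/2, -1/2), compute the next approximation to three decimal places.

(-1.215, -0.167, 0.527)

At (-2, -1/2, -1/2): F = (-1.000, 4.500, 1.750).
Jacobian J = [[-4·q + r - 1, -4·p, p], [2·p, 2·r, 2·q], [0, -8·q, 6·r]].
At the point, J = [[0.500, 8.000, -2.000], [-4.000, -1.000, -1.000], [0.000, 4.000, -3.000]] (det J = -60.500).
Solving J·Δ = −F gives Δ = (0.785, 0.333, 1.027).
Then the next iterate is (p, q, r)₁ = (-1.215, -0.167, 0.527).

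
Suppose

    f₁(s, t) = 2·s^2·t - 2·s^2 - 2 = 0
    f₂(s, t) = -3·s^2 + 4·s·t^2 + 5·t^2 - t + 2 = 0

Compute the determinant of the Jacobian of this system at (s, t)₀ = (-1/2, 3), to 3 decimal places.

-87.500

J = [[4·s·t - 4·s, 2·s^2], [-6·s + 4·t^2, 8·s·t + 10·t - 1]].
At the point, J = [[-4.000, 0.500], [39.000, 17.000]].
det J = -87.500.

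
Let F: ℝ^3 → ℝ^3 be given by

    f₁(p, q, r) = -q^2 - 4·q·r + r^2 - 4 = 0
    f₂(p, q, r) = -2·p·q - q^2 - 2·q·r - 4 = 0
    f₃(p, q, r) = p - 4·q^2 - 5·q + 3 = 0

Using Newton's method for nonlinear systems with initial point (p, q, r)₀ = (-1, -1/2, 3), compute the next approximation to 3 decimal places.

At (-1, -1/2, 3): F = (10.750, -2.250, 3.500).
Jacobian J = [[0, -2·q - 4·r, -4·q + 2·r], [-2·q, -2·p - 2·q - 2·r, -2·q], [1, -8·q - 5, 0]].
At the point, J = [[0.000, -11.000, 8.000], [1.000, -3.000, 1.000], [1.000, -1.000, 0.000]] (det J = 5.000).
Solving J·Δ = −F gives Δ = (-14.850, -11.350, -16.950).
Then the next iterate is (p, q, r)₁ = (-15.850, -11.850, -13.950).

(-15.850, -11.850, -13.950)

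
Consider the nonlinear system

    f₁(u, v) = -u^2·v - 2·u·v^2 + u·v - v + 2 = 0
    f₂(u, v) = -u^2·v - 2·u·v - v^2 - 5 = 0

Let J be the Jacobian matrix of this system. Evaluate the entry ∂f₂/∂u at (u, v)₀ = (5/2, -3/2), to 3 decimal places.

∂f₂/∂u = -2·u·v - 2·v.
At (5/2, -3/2) this is 10.500.

10.500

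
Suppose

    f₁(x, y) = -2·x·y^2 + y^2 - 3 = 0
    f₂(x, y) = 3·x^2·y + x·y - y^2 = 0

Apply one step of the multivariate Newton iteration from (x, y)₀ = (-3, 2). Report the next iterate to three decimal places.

At (-3, 2): F = (25.000, 44.000).
Jacobian J = [[-2·y^2, -4·x·y + 2·y], [6·x·y + y, 3·x^2 + x - 2·y]].
At the point, J = [[-8.000, 28.000], [-34.000, 20.000]] (det J = 792.000).
Solving J·Δ = −F gives Δ = (0.924, -0.629).
Then the next iterate is (x, y)₁ = (-2.076, 1.371).

(-2.076, 1.371)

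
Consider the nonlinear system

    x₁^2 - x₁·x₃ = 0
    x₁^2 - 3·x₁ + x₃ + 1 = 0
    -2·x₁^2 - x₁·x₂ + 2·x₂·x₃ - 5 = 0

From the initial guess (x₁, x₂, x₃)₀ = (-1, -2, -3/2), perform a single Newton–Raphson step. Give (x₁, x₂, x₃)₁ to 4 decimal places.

(-0.1111, -2.7222, -0.5556)

At (-1, -2, -3/2): F = (-0.5000, 3.5000, -3.0000).
Jacobian J = [[2·x₁ - x₃, 0, -x₁], [2·x₁ - 3, 0, 1], [-4·x₁ - x₂, -x₁ + 2·x₃, 2·x₂]].
At the point, J = [[-0.5000, 0.0000, 1.0000], [-5.0000, 0.0000, 1.0000], [6.0000, -2.0000, -4.0000]] (det J = 9.0000).
Solving J·Δ = −F gives Δ = (0.8889, -0.7222, 0.9444).
Then the next iterate is (x₁, x₂, x₃)₁ = (-0.1111, -2.7222, -0.5556).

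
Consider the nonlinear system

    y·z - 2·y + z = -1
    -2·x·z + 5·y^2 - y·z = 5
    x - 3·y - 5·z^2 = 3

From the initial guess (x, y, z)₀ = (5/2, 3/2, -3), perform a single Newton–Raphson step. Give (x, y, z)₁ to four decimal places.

(3.2720, 0.3636, -1.4727)

At (5/2, 3/2, -3): F = (-9.5000, 25.7500, -50.0000).
Jacobian J = [[0, z - 2, y + 1], [-2·z, 10·y - z, -2·x - y], [1, -3, -10·z]].
At the point, J = [[0.0000, -5.0000, 2.5000], [6.0000, 18.0000, -6.5000], [1.0000, -3.0000, 30.0000]] (det J = 842.5000).
Solving J·Δ = −F gives Δ = (0.7720, -1.1364, 1.5273).
Then the next iterate is (x, y, z)₁ = (3.2720, 0.3636, -1.4727).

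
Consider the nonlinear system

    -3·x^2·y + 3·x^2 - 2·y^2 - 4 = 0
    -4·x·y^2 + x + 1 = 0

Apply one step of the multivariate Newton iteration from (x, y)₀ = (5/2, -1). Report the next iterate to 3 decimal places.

(1.539, -0.819)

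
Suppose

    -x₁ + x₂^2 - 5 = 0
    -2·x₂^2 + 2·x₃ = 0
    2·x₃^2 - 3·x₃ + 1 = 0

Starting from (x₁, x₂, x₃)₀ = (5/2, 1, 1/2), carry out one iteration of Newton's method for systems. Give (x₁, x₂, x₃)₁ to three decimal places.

(-4.500, 0.750, 0.500)

At (5/2, 1, 1/2): F = (-6.500, -1.000, 0.000).
Jacobian J = [[-1, 2·x₂, 0], [0, -4·x₂, 2], [0, 0, 4·x₃ - 3]].
At the point, J = [[-1.000, 2.000, 0.000], [0.000, -4.000, 2.000], [0.000, 0.000, -1.000]] (det J = -4.000).
Solving J·Δ = −F gives Δ = (-7.000, -0.250, 0.000).
Then the next iterate is (x₁, x₂, x₃)₁ = (-4.500, 0.750, 0.500).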